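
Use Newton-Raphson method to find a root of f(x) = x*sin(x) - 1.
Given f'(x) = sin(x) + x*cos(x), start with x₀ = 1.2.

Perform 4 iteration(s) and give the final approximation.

f(x) = x*sin(x) - 1
f'(x) = sin(x) + x*cos(x)
x₀ = 1.2

Newton-Raphson formula: x_{n+1} = x_n - f(x_n)/f'(x_n)

Iteration 1:
  f(1.200000) = 0.118447
  f'(1.200000) = 1.366868
  x_1 = 1.200000 - 0.118447/1.366868 = 1.113344
Iteration 2:
  f(1.113344) = -0.001129
  f'(1.113344) = 1.388904
  x_2 = 1.113344 - (-0.001129)/1.388904 = 1.114157
Iteration 3:
  f(1.114157) = 0.000000
  f'(1.114157) = 1.388809
  x_3 = 1.114157 - 0.000000/1.388809 = 1.114157
Iteration 4:
  f(1.114157) = 0.000000
  f'(1.114157) = 1.388809
  x_4 = 1.114157 - 0.000000/1.388809 = 1.114157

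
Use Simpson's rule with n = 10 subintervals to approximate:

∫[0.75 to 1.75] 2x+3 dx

f(x) = 2x+3
a = 0.75, b = 1.75, n = 10
h = (b - a)/n = 0.100000

Simpson's rule: (h/3)[f(x₀) + 4f(x₁) + 2f(x₂) + ... + f(xₙ)]

x_0 = 0.7500, f(x_0) = 4.500000, coefficient = 1
x_1 = 0.8500, f(x_1) = 4.700000, coefficient = 4
x_2 = 0.9500, f(x_2) = 4.900000, coefficient = 2
x_3 = 1.0500, f(x_3) = 5.100000, coefficient = 4
x_4 = 1.1500, f(x_4) = 5.300000, coefficient = 2
x_5 = 1.2500, f(x_5) = 5.500000, coefficient = 4
x_6 = 1.3500, f(x_6) = 5.700000, coefficient = 2
x_7 = 1.4500, f(x_7) = 5.900000, coefficient = 4
x_8 = 1.5500, f(x_8) = 6.100000, coefficient = 2
x_9 = 1.6500, f(x_9) = 6.300000, coefficient = 4
x_10 = 1.7500, f(x_10) = 6.500000, coefficient = 1

I ≈ (0.100000/3) × 165.000000 = 5.500000
Exact value: 5.500000
Error: 0.000000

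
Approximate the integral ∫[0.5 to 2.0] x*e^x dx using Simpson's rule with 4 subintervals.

f(x) = x*e^x
a = 0.5, b = 2.0, n = 4
h = (b - a)/n = 0.375000

Simpson's rule: (h/3)[f(x₀) + 4f(x₁) + 2f(x₂) + ... + f(xₙ)]

x_0 = 0.5000, f(x_0) = 0.824361, coefficient = 1
x_1 = 0.8750, f(x_1) = 2.099016, coefficient = 4
x_2 = 1.2500, f(x_2) = 4.362929, coefficient = 2
x_3 = 1.6250, f(x_3) = 8.252431, coefficient = 4
x_4 = 2.0000, f(x_4) = 14.778112, coefficient = 1

I ≈ (0.375000/3) × 65.734117 = 8.216765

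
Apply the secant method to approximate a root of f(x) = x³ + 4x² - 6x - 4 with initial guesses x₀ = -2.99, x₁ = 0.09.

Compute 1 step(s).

f(x) = x³ + 4x² - 6x - 4
x₀ = -2.99, x₁ = 0.09

Secant formula: x_{n+1} = x_n - f(x_n)(x_n - x_{n-1})/(f(x_n) - f(x_{n-1}))

Iteration 1:
  f(-2.990000) = 22.969501
  f(0.090000) = -4.506871
  x_2 = 0.090000 - (-4.506871)×(0.090000 - (-2.990000))/(-4.506871 - 22.969501)
       = -0.415204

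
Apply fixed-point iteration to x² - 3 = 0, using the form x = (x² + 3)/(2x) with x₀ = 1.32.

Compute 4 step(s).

Equation: x² - 3 = 0
Fixed-point form: x = (x² + 3)/(2x)
x₀ = 1.32

x_1 = g(1.320000) = 1.796364
x_2 = g(1.796364) = 1.733202
x_3 = g(1.733202) = 1.732051
x_4 = g(1.732051) = 1.732051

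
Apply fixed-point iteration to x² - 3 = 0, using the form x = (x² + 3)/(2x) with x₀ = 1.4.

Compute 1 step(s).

Equation: x² - 3 = 0
Fixed-point form: x = (x² + 3)/(2x)
x₀ = 1.4

x_1 = g(1.400000) = 1.771429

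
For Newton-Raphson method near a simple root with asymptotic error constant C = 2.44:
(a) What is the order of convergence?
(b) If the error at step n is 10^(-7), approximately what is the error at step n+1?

(a) Newton-Raphson has quadratic (order 2) convergence near simple roots.
    This means |e_{n+1}| ≈ C|e_n|².

(b) With |e_n| = 10^(-7) and C = 2.44:
    |e_{n+1}| ≈ 2.44 × (10^(-7))² = 2.44 × 10^(-14)

(a) 2 (quadratic); (b) |e_{n+1}| ≈ 2.440e-14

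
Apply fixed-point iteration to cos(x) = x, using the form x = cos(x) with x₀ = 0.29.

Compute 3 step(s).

Equation: cos(x) = x
Fixed-point form: x = cos(x)
x₀ = 0.29

x_1 = g(0.290000) = 0.958244
x_2 = g(0.958244) = 0.574958
x_3 = g(0.574958) = 0.839215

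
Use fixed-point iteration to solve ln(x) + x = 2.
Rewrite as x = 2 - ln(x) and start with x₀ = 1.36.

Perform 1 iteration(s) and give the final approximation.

Equation: ln(x) + x = 2
Fixed-point form: x = 2 - ln(x)
x₀ = 1.36

x_1 = g(1.360000) = 1.692515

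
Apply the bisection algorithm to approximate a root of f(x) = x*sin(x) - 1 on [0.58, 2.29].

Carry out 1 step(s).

f(x) = x*sin(x) - 1
Initial interval: [0.58, 2.29]

Iteration 1:
  c_1 = (0.580000 + 2.290000)/2 = 1.435000
  f(c_1) = f(1.435000) = 0.421789
  f(a) × f(c) < 0, new interval: [0.580000, 1.435000]

After 1 iteration(s), the approximation is c_1 = 1.435000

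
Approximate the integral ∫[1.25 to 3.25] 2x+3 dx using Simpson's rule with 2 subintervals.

f(x) = 2x+3
a = 1.25, b = 3.25, n = 2
h = (b - a)/n = 1.000000

Simpson's rule: (h/3)[f(x₀) + 4f(x₁) + 2f(x₂) + ... + f(xₙ)]

x_0 = 1.2500, f(x_0) = 5.500000, coefficient = 1
x_1 = 2.2500, f(x_1) = 7.500000, coefficient = 4
x_2 = 3.2500, f(x_2) = 9.500000, coefficient = 1

I ≈ (1.000000/3) × 45.000000 = 15.000000
Exact value: 15.000000
Error: 0.000000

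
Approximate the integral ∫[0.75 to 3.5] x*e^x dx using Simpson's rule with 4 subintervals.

f(x) = x*e^x
a = 0.75, b = 3.5, n = 4
h = (b - a)/n = 0.687500

Simpson's rule: (h/3)[f(x₀) + 4f(x₁) + 2f(x₂) + ... + f(xₙ)]

x_0 = 0.7500, f(x_0) = 1.587750, coefficient = 1
x_1 = 1.4375, f(x_1) = 6.052101, coefficient = 4
x_2 = 2.1250, f(x_2) = 17.792407, coefficient = 2
x_3 = 2.8125, f(x_3) = 46.832330, coefficient = 4
x_4 = 3.5000, f(x_4) = 115.904082, coefficient = 1

I ≈ (0.687500/3) × 364.614369 = 83.557460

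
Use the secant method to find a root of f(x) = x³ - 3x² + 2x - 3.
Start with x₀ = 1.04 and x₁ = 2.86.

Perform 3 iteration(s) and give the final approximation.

f(x) = x³ - 3x² + 2x - 3
x₀ = 1.04, x₁ = 2.86

Secant formula: x_{n+1} = x_n - f(x_n)(x_n - x_{n-1})/(f(x_n) - f(x_{n-1}))

Iteration 1:
  f(1.040000) = -3.039936
  f(2.860000) = 1.574856
  x_2 = 2.860000 - 1.574856×(2.860000 - 1.040000)/(1.574856 - (-3.039936))
       = 2.238902
Iteration 2:
  f(2.860000) = 1.574856
  f(2.238902) = -2.337338
  x_3 = 2.238902 - (-2.337338)×(2.238902 - 2.860000)/(-2.337338 - 1.574856)
       = 2.609977
Iteration 3:
  f(2.238902) = -2.337338
  f(2.609977) = -0.436877
  x_4 = 2.609977 - (-0.436877)×(2.609977 - 2.238902)/(-0.436877 - (-2.337338))
       = 2.695279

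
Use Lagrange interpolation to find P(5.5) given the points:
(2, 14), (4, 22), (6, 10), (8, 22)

Lagrange interpolation formula:
P(x) = Σ yᵢ × Lᵢ(x)
where Lᵢ(x) = Π_{j≠i} (x - xⱼ)/(xᵢ - xⱼ)

L_0(5.5) = (5.5 - 4)/(2 - 4) × (5.5 - 6)/(2 - 6) × (5.5 - 8)/(2 - 8) = -0.039062
L_1(5.5) = (5.5 - 2)/(4 - 2) × (5.5 - 6)/(4 - 6) × (5.5 - 8)/(4 - 8) = 0.273438
L_2(5.5) = (5.5 - 2)/(6 - 2) × (5.5 - 4)/(6 - 4) × (5.5 - 8)/(6 - 8) = 0.820312
L_3(5.5) = (5.5 - 2)/(8 - 2) × (5.5 - 4)/(8 - 4) × (5.5 - 6)/(8 - 6) = -0.054688

P(5.5) = 14×L_0(5.5) + 22×L_1(5.5) + 10×L_2(5.5) + 22×L_3(5.5)
P(5.5) = 12.468750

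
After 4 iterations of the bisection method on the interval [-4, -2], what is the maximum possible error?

Bisection error bound: |error| ≤ (b-a)/2^n
|error| ≤ (-2 - (-4))/2^4 = 2/2^4
|error| ≤ 0.1250000000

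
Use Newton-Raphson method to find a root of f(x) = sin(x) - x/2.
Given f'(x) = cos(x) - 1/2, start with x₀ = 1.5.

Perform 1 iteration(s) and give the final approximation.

f(x) = sin(x) - x/2
f'(x) = cos(x) - 1/2
x₀ = 1.5

Newton-Raphson formula: x_{n+1} = x_n - f(x_n)/f'(x_n)

Iteration 1:
  f(1.500000) = 0.247495
  f'(1.500000) = -0.429263
  x_1 = 1.500000 - 0.247495/(-0.429263) = 2.076558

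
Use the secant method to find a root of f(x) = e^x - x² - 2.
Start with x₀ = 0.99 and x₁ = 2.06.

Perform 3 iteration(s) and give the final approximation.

f(x) = e^x - x² - 2
x₀ = 0.99, x₁ = 2.06

Secant formula: x_{n+1} = x_n - f(x_n)(x_n - x_{n-1})/(f(x_n) - f(x_{n-1}))

Iteration 1:
  f(0.990000) = -0.288866
  f(2.060000) = 1.602370
  x_2 = 2.060000 - 1.602370×(2.060000 - 0.990000)/(1.602370 - (-0.288866))
       = 1.153431
Iteration 2:
  f(2.060000) = 1.602370
  f(1.153431) = -0.161356
  x_3 = 1.153431 - (-0.161356)×(1.153431 - 2.060000)/(-0.161356 - 1.602370)
       = 1.236369
Iteration 3:
  f(1.153431) = -0.161356
  f(1.236369) = -0.085519
  x_4 = 1.236369 - (-0.085519)×(1.236369 - 1.153431)/(-0.085519 - (-0.161356))
       = 1.329897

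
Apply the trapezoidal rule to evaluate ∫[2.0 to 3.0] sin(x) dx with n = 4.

f(x) = sin(x)
a = 2.0, b = 3.0, n = 4
h = (b - a)/n = 0.250000

Trapezoidal rule: (h/2)[f(x₀) + 2f(x₁) + 2f(x₂) + ... + f(xₙ)]

x_0 = 2.0000, f(x_0) = 0.909297, coefficient = 1
x_1 = 2.2500, f(x_1) = 0.778073, coefficient = 2
x_2 = 2.5000, f(x_2) = 0.598472, coefficient = 2
x_3 = 2.7500, f(x_3) = 0.381661, coefficient = 2
x_4 = 3.0000, f(x_4) = 0.141120, coefficient = 1

I ≈ (0.250000/2) × 4.566830 = 0.570854
Exact value: 0.573846
Error: 0.002992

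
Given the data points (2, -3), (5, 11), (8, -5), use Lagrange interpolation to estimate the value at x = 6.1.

Lagrange interpolation formula:
P(x) = Σ yᵢ × Lᵢ(x)
where Lᵢ(x) = Π_{j≠i} (x - xⱼ)/(xᵢ - xⱼ)

L_0(6.1) = (6.1 - 5)/(2 - 5) × (6.1 - 8)/(2 - 8) = -0.116111
L_1(6.1) = (6.1 - 2)/(5 - 2) × (6.1 - 8)/(5 - 8) = 0.865556
L_2(6.1) = (6.1 - 2)/(8 - 2) × (6.1 - 5)/(8 - 5) = 0.250556

P(6.1) = (-3)×L_0(6.1) + 11×L_1(6.1) + (-5)×L_2(6.1)
P(6.1) = 8.616667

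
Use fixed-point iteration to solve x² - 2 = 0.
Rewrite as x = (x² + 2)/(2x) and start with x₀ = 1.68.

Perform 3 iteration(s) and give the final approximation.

Equation: x² - 2 = 0
Fixed-point form: x = (x² + 2)/(2x)
x₀ = 1.68

x_1 = g(1.680000) = 1.435238
x_2 = g(1.435238) = 1.414368
x_3 = g(1.414368) = 1.414214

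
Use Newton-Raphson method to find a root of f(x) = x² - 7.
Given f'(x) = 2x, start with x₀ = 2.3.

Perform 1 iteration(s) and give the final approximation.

f(x) = x² - 7
f'(x) = 2x
x₀ = 2.3

Newton-Raphson formula: x_{n+1} = x_n - f(x_n)/f'(x_n)

Iteration 1:
  f(2.300000) = -1.710000
  f'(2.300000) = 4.600000
  x_1 = 2.300000 - (-1.710000)/4.600000 = 2.671739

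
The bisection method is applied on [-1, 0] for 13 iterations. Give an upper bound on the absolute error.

Bisection error bound: |error| ≤ (b-a)/2^n
|error| ≤ (0 - (-1))/2^13 = 1/2^13
|error| ≤ 0.0001220703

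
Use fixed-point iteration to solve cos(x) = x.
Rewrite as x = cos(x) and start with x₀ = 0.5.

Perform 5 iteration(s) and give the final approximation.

Equation: cos(x) = x
Fixed-point form: x = cos(x)
x₀ = 0.5

x_1 = g(0.500000) = 0.877583
x_2 = g(0.877583) = 0.639012
x_3 = g(0.639012) = 0.802685
x_4 = g(0.802685) = 0.694778
x_5 = g(0.694778) = 0.768196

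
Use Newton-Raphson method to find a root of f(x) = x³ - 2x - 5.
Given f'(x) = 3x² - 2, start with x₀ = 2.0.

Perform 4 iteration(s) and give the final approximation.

f(x) = x³ - 2x - 5
f'(x) = 3x² - 2
x₀ = 2.0

Newton-Raphson formula: x_{n+1} = x_n - f(x_n)/f'(x_n)

Iteration 1:
  f(2.000000) = -1.000000
  f'(2.000000) = 10.000000
  x_1 = 2.000000 - (-1.000000)/10.000000 = 2.100000
Iteration 2:
  f(2.100000) = 0.061000
  f'(2.100000) = 11.230000
  x_2 = 2.100000 - 0.061000/11.230000 = 2.094568
Iteration 3:
  f(2.094568) = 0.000186
  f'(2.094568) = 11.161647
  x_3 = 2.094568 - 0.000186/11.161647 = 2.094551
Iteration 4:
  f(2.094551) = 0.000000
  f'(2.094551) = 11.161438
  x_4 = 2.094551 - 0.000000/11.161438 = 2.094551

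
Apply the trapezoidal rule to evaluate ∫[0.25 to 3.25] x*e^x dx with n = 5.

f(x) = x*e^x
a = 0.25, b = 3.25, n = 5
h = (b - a)/n = 0.600000

Trapezoidal rule: (h/2)[f(x₀) + 2f(x₁) + 2f(x₂) + ... + f(xₙ)]

x_0 = 0.2500, f(x_0) = 0.321006, coefficient = 1
x_1 = 0.8500, f(x_1) = 1.988700, coefficient = 2
x_2 = 1.4500, f(x_2) = 6.181516, coefficient = 2
x_3 = 2.0500, f(x_3) = 15.924197, coefficient = 2
x_4 = 2.6500, f(x_4) = 37.508202, coefficient = 2
x_5 = 3.2500, f(x_5) = 83.818605, coefficient = 1

I ≈ (0.600000/2) × 207.344842 = 62.203453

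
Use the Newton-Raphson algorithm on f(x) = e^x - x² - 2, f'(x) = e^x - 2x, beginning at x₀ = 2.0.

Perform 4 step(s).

f(x) = e^x - x² - 2
f'(x) = e^x - 2x
x₀ = 2.0

Newton-Raphson formula: x_{n+1} = x_n - f(x_n)/f'(x_n)

Iteration 1:
  f(2.000000) = 1.389056
  f'(2.000000) = 3.389056
  x_1 = 2.000000 - 1.389056/3.389056 = 1.590135
Iteration 2:
  f(1.590135) = 0.375881
  f'(1.590135) = 1.724140
  x_2 = 1.590135 - 0.375881/1.724140 = 1.372124
Iteration 3:
  f(1.372124) = 0.060994
  f'(1.372124) = 1.199470
  x_3 = 1.372124 - 0.060994/1.199470 = 1.321273
Iteration 4:
  f(1.321273) = 0.002428
  f'(1.321273) = 1.105644
  x_4 = 1.321273 - 0.002428/1.105644 = 1.319077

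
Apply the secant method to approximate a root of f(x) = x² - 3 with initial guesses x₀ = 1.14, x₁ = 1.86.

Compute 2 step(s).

f(x) = x² - 3
x₀ = 1.14, x₁ = 1.86

Secant formula: x_{n+1} = x_n - f(x_n)(x_n - x_{n-1})/(f(x_n) - f(x_{n-1}))

Iteration 1:
  f(1.140000) = -1.700400
  f(1.860000) = 0.459600
  x_2 = 1.860000 - 0.459600×(1.860000 - 1.140000)/(0.459600 - (-1.700400))
       = 1.706800
Iteration 2:
  f(1.860000) = 0.459600
  f(1.706800) = -0.086834
  x_3 = 1.706800 - (-0.086834)×(1.706800 - 1.860000)/(-0.086834 - 0.459600)
       = 1.731145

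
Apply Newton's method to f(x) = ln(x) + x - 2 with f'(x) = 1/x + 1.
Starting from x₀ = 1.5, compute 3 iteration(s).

f(x) = ln(x) + x - 2
f'(x) = 1/x + 1
x₀ = 1.5

Newton-Raphson formula: x_{n+1} = x_n - f(x_n)/f'(x_n)

Iteration 1:
  f(1.500000) = -0.094535
  f'(1.500000) = 1.666667
  x_1 = 1.500000 - (-0.094535)/1.666667 = 1.556721
Iteration 2:
  f(1.556721) = -0.000697
  f'(1.556721) = 1.642376
  x_2 = 1.556721 - (-0.000697)/1.642376 = 1.557146
Iteration 3:
  f(1.557146) = 0.000000
  f'(1.557146) = 1.642201
  x_3 = 1.557146 - 0.000000/1.642201 = 1.557146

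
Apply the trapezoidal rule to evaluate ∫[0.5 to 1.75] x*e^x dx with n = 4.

f(x) = x*e^x
a = 0.5, b = 1.75, n = 4
h = (b - a)/n = 0.312500

Trapezoidal rule: (h/2)[f(x₀) + 2f(x₁) + 2f(x₂) + ... + f(xₙ)]

x_0 = 0.5000, f(x_0) = 0.824361, coefficient = 1
x_1 = 0.8125, f(x_1) = 1.830997, coefficient = 2
x_2 = 1.1250, f(x_2) = 3.465244, coefficient = 2
x_3 = 1.4375, f(x_3) = 6.052101, coefficient = 2
x_4 = 1.7500, f(x_4) = 10.070555, coefficient = 1

I ≈ (0.312500/2) × 33.591599 = 5.248687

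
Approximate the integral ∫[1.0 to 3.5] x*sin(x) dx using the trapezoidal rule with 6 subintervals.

f(x) = x*sin(x)
a = 1.0, b = 3.5, n = 6
h = (b - a)/n = 0.416667

Trapezoidal rule: (h/2)[f(x₀) + 2f(x₁) + 2f(x₂) + ... + f(xₙ)]

x_0 = 1.0000, f(x_0) = 0.841471, coefficient = 1
x_1 = 1.4167, f(x_1) = 1.399873, coefficient = 2
x_2 = 1.8333, f(x_2) = 1.770514, coefficient = 2
x_3 = 2.2500, f(x_3) = 1.750665, coefficient = 2
x_4 = 2.6667, f(x_4) = 1.219394, coefficient = 2
x_5 = 3.0833, f(x_5) = 0.179531, coefficient = 2
x_6 = 3.5000, f(x_6) = -1.227741, coefficient = 1

I ≈ (0.416667/2) × 12.253682 = 2.552850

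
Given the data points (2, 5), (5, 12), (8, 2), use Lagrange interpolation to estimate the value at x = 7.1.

Lagrange interpolation formula:
P(x) = Σ yᵢ × Lᵢ(x)
where Lᵢ(x) = Π_{j≠i} (x - xⱼ)/(xᵢ - xⱼ)

L_0(7.1) = (7.1 - 5)/(2 - 5) × (7.1 - 8)/(2 - 8) = -0.105000
L_1(7.1) = (7.1 - 2)/(5 - 2) × (7.1 - 8)/(5 - 8) = 0.510000
L_2(7.1) = (7.1 - 2)/(8 - 2) × (7.1 - 5)/(8 - 5) = 0.595000

P(7.1) = 5×L_0(7.1) + 12×L_1(7.1) + 2×L_2(7.1)
P(7.1) = 6.785000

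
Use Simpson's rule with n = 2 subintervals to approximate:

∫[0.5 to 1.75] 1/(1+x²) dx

f(x) = 1/(1+x²)
a = 0.5, b = 1.75, n = 2
h = (b - a)/n = 0.625000

Simpson's rule: (h/3)[f(x₀) + 4f(x₁) + 2f(x₂) + ... + f(xₙ)]

x_0 = 0.5000, f(x_0) = 0.800000, coefficient = 1
x_1 = 1.1250, f(x_1) = 0.441379, coefficient = 4
x_2 = 1.7500, f(x_2) = 0.246154, coefficient = 1

I ≈ (0.625000/3) × 2.811671 = 0.585765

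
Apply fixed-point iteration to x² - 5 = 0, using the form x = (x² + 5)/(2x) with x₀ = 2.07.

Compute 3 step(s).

Equation: x² - 5 = 0
Fixed-point form: x = (x² + 5)/(2x)
x₀ = 2.07

x_1 = g(2.070000) = 2.242729
x_2 = g(2.242729) = 2.236078
x_3 = g(2.236078) = 2.236068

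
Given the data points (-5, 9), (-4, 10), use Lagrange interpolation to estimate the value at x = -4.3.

Lagrange interpolation formula:
P(x) = Σ yᵢ × Lᵢ(x)
where Lᵢ(x) = Π_{j≠i} (x - xⱼ)/(xᵢ - xⱼ)

L_0(-4.3) = (-4.3 - (-4))/(-5 - (-4)) = 0.300000
L_1(-4.3) = (-4.3 - (-5))/(-4 - (-5)) = 0.700000

P(-4.3) = 9×L_0(-4.3) + 10×L_1(-4.3)
P(-4.3) = 9.700000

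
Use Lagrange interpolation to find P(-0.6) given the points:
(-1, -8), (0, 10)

Lagrange interpolation formula:
P(x) = Σ yᵢ × Lᵢ(x)
where Lᵢ(x) = Π_{j≠i} (x - xⱼ)/(xᵢ - xⱼ)

L_0(-0.6) = (-0.6 - 0)/(-1 - 0) = 0.600000
L_1(-0.6) = (-0.6 - (-1))/(0 - (-1)) = 0.400000

P(-0.6) = (-8)×L_0(-0.6) + 10×L_1(-0.6)
P(-0.6) = -0.800000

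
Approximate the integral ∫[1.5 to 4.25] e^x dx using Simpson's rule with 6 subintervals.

f(x) = e^x
a = 1.5, b = 4.25, n = 6
h = (b - a)/n = 0.458333

Simpson's rule: (h/3)[f(x₀) + 4f(x₁) + 2f(x₂) + ... + f(xₙ)]

x_0 = 1.5000, f(x_0) = 4.481689, coefficient = 1
x_1 = 1.9583, f(x_1) = 7.087505, coefficient = 4
x_2 = 2.4167, f(x_2) = 11.208436, coefficient = 2
x_3 = 2.8750, f(x_3) = 17.725424, coefficient = 4
x_4 = 3.3333, f(x_4) = 28.031625, coefficient = 2
x_5 = 3.7917, f(x_5) = 44.330222, coefficient = 4
x_6 = 4.2500, f(x_6) = 70.105412, coefficient = 1

I ≈ (0.458333/3) × 429.639827 = 65.639418
Exact value: 65.623723
Error: 0.015695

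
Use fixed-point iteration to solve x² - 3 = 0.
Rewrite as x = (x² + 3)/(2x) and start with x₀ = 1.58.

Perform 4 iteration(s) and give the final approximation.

Equation: x² - 3 = 0
Fixed-point form: x = (x² + 3)/(2x)
x₀ = 1.58

x_1 = g(1.580000) = 1.739367
x_2 = g(1.739367) = 1.732066
x_3 = g(1.732066) = 1.732051
x_4 = g(1.732051) = 1.732051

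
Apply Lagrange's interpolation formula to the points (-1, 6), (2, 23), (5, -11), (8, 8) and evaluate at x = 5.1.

Lagrange interpolation formula:
P(x) = Σ yᵢ × Lᵢ(x)
where Lᵢ(x) = Π_{j≠i} (x - xⱼ)/(xᵢ - xⱼ)

L_0(5.1) = (5.1 - 2)/(-1 - 2) × (5.1 - 5)/(-1 - 5) × (5.1 - 8)/(-1 - 8) = 0.005549
L_1(5.1) = (5.1 - (-1))/(2 - (-1)) × (5.1 - 5)/(2 - 5) × (5.1 - 8)/(2 - 8) = -0.032759
L_2(5.1) = (5.1 - (-1))/(5 - (-1)) × (5.1 - 2)/(5 - 2) × (5.1 - 8)/(5 - 8) = 1.015537
L_3(5.1) = (5.1 - (-1))/(8 - (-1)) × (5.1 - 2)/(8 - 2) × (5.1 - 5)/(8 - 5) = 0.011673

P(5.1) = 6×L_0(5.1) + 23×L_1(5.1) + (-11)×L_2(5.1) + 8×L_3(5.1)
P(5.1) = -11.797691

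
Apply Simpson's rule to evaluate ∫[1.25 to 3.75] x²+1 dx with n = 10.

f(x) = x²+1
a = 1.25, b = 3.75, n = 10
h = (b - a)/n = 0.250000

Simpson's rule: (h/3)[f(x₀) + 4f(x₁) + 2f(x₂) + ... + f(xₙ)]

x_0 = 1.2500, f(x_0) = 2.562500, coefficient = 1
x_1 = 1.5000, f(x_1) = 3.250000, coefficient = 4
x_2 = 1.7500, f(x_2) = 4.062500, coefficient = 2
x_3 = 2.0000, f(x_3) = 5.000000, coefficient = 4
x_4 = 2.2500, f(x_4) = 6.062500, coefficient = 2
x_5 = 2.5000, f(x_5) = 7.250000, coefficient = 4
x_6 = 2.7500, f(x_6) = 8.562500, coefficient = 2
x_7 = 3.0000, f(x_7) = 10.000000, coefficient = 4
x_8 = 3.2500, f(x_8) = 11.562500, coefficient = 2
x_9 = 3.5000, f(x_9) = 13.250000, coefficient = 4
x_10 = 3.7500, f(x_10) = 15.062500, coefficient = 1

I ≈ (0.250000/3) × 233.125000 = 19.427083
Exact value: 19.427083
Error: 0.000000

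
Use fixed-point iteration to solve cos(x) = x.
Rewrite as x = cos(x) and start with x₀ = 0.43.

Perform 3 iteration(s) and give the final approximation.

Equation: cos(x) = x
Fixed-point form: x = cos(x)
x₀ = 0.43

x_1 = g(0.430000) = 0.908966
x_2 = g(0.908966) = 0.614562
x_3 = g(0.614562) = 0.817026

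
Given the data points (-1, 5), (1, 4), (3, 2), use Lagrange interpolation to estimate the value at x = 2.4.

Lagrange interpolation formula:
P(x) = Σ yᵢ × Lᵢ(x)
where Lᵢ(x) = Π_{j≠i} (x - xⱼ)/(xᵢ - xⱼ)

L_0(2.4) = (2.4 - 1)/(-1 - 1) × (2.4 - 3)/(-1 - 3) = -0.105000
L_1(2.4) = (2.4 - (-1))/(1 - (-1)) × (2.4 - 3)/(1 - 3) = 0.510000
L_2(2.4) = (2.4 - (-1))/(3 - (-1)) × (2.4 - 1)/(3 - 1) = 0.595000

P(2.4) = 5×L_0(2.4) + 4×L_1(2.4) + 2×L_2(2.4)
P(2.4) = 2.705000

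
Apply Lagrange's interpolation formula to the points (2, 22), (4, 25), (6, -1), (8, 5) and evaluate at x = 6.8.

Lagrange interpolation formula:
P(x) = Σ yᵢ × Lᵢ(x)
where Lᵢ(x) = Π_{j≠i} (x - xⱼ)/(xᵢ - xⱼ)

L_0(6.8) = (6.8 - 4)/(2 - 4) × (6.8 - 6)/(2 - 6) × (6.8 - 8)/(2 - 8) = 0.056000
L_1(6.8) = (6.8 - 2)/(4 - 2) × (6.8 - 6)/(4 - 6) × (6.8 - 8)/(4 - 8) = -0.288000
L_2(6.8) = (6.8 - 2)/(6 - 2) × (6.8 - 4)/(6 - 4) × (6.8 - 8)/(6 - 8) = 1.008000
L_3(6.8) = (6.8 - 2)/(8 - 2) × (6.8 - 4)/(8 - 4) × (6.8 - 6)/(8 - 6) = 0.224000

P(6.8) = 22×L_0(6.8) + 25×L_1(6.8) + (-1)×L_2(6.8) + 5×L_3(6.8)
P(6.8) = -5.856000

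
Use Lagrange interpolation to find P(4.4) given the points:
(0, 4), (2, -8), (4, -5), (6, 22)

Lagrange interpolation formula:
P(x) = Σ yᵢ × Lᵢ(x)
where Lᵢ(x) = Π_{j≠i} (x - xⱼ)/(xᵢ - xⱼ)

L_0(4.4) = (4.4 - 2)/(0 - 2) × (4.4 - 4)/(0 - 4) × (4.4 - 6)/(0 - 6) = 0.032000
L_1(4.4) = (4.4 - 0)/(2 - 0) × (4.4 - 4)/(2 - 4) × (4.4 - 6)/(2 - 6) = -0.176000
L_2(4.4) = (4.4 - 0)/(4 - 0) × (4.4 - 2)/(4 - 2) × (4.4 - 6)/(4 - 6) = 1.056000
L_3(4.4) = (4.4 - 0)/(6 - 0) × (4.4 - 2)/(6 - 2) × (4.4 - 4)/(6 - 4) = 0.088000

P(4.4) = 4×L_0(4.4) + (-8)×L_1(4.4) + (-5)×L_2(4.4) + 22×L_3(4.4)
P(4.4) = -1.808000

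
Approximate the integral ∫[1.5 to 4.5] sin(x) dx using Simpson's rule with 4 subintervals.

f(x) = sin(x)
a = 1.5, b = 4.5, n = 4
h = (b - a)/n = 0.750000

Simpson's rule: (h/3)[f(x₀) + 4f(x₁) + 2f(x₂) + ... + f(xₙ)]

x_0 = 1.5000, f(x_0) = 0.997495, coefficient = 1
x_1 = 2.2500, f(x_1) = 0.778073, coefficient = 4
x_2 = 3.0000, f(x_2) = 0.141120, coefficient = 2
x_3 = 3.7500, f(x_3) = -0.571561, coefficient = 4
x_4 = 4.5000, f(x_4) = -0.977530, coefficient = 1

I ≈ (0.750000/3) × 1.128252 = 0.282063
Exact value: 0.281533
Error: 0.000530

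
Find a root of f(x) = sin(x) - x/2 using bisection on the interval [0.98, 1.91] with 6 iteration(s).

f(x) = sin(x) - x/2
Initial interval: [0.98, 1.91]

Iteration 1:
  c_1 = (0.980000 + 1.910000)/2 = 1.445000
  f(c_1) = f(1.445000) = 0.269598
  f(a) × f(c) ≥ 0, new interval: [1.445000, 1.910000]
Iteration 2:
  c_2 = (1.445000 + 1.910000)/2 = 1.677500
  f(c_2) = f(1.677500) = 0.155563
  f(a) × f(c) ≥ 0, new interval: [1.677500, 1.910000]
Iteration 3:
  c_3 = (1.677500 + 1.910000)/2 = 1.793750
  f(c_3) = f(1.793750) = 0.078374
  f(a) × f(c) ≥ 0, new interval: [1.793750, 1.910000]
Iteration 4:
  c_4 = (1.793750 + 1.910000)/2 = 1.851875
  f(c_4) = f(1.851875) = 0.034819
  f(a) × f(c) ≥ 0, new interval: [1.851875, 1.910000]
Iteration 5:
  c_5 = (1.851875 + 1.910000)/2 = 1.880937
  f(c_5) = f(1.880937) = 0.011822
  f(a) × f(c) ≥ 0, new interval: [1.880937, 1.910000]
Iteration 6:
  c_6 = (1.880937 + 1.910000)/2 = 1.895469
  f(c_6) = f(1.895469) = 0.000021
  f(a) × f(c) ≥ 0, new interval: [1.895469, 1.910000]

After 6 iteration(s), the approximation is c_6 = 1.895469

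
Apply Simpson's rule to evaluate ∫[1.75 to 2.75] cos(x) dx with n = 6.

f(x) = cos(x)
a = 1.75, b = 2.75, n = 6
h = (b - a)/n = 0.166667

Simpson's rule: (h/3)[f(x₀) + 4f(x₁) + 2f(x₂) + ... + f(xₙ)]

x_0 = 1.7500, f(x_0) = -0.178246, coefficient = 1
x_1 = 1.9167, f(x_1) = -0.339016, coefficient = 4
x_2 = 2.0833, f(x_2) = -0.490390, coefficient = 2
x_3 = 2.2500, f(x_3) = -0.628174, coefficient = 4
x_4 = 2.4167, f(x_4) = -0.748549, coefficient = 2
x_5 = 2.5833, f(x_5) = -0.848178, coefficient = 4
x_6 = 2.7500, f(x_6) = -0.924302, coefficient = 1

I ≈ (0.166667/3) × -10.841896 = -0.602328
Exact value: -0.602325
Error: 0.000003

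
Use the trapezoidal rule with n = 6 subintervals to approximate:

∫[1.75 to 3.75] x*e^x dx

f(x) = x*e^x
a = 1.75, b = 3.75, n = 6
h = (b - a)/n = 0.333333

Trapezoidal rule: (h/2)[f(x₀) + 2f(x₁) + 2f(x₂) + ... + f(xₙ)]

x_0 = 1.7500, f(x_0) = 10.070555, coefficient = 1
x_1 = 2.0833, f(x_1) = 16.731656, coefficient = 2
x_2 = 2.4167, f(x_2) = 27.087053, coefficient = 2
x_3 = 2.7500, f(x_3) = 43.017238, coefficient = 2
x_4 = 3.0833, f(x_4) = 67.312409, coefficient = 2
x_5 = 3.4167, f(x_5) = 104.097929, coefficient = 2
x_6 = 3.7500, f(x_6) = 159.454058, coefficient = 1

I ≈ (0.333333/2) × 686.017181 = 114.336197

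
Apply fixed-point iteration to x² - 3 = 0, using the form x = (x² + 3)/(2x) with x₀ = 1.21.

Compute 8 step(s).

Equation: x² - 3 = 0
Fixed-point form: x = (x² + 3)/(2x)
x₀ = 1.21

x_1 = g(1.210000) = 1.844669
x_2 = g(1.844669) = 1.735489
x_3 = g(1.735489) = 1.732054
x_4 = g(1.732054) = 1.732051
x_5 = g(1.732051) = 1.732051
x_6 = g(1.732051) = 1.732051
x_7 = g(1.732051) = 1.732051
x_8 = g(1.732051) = 1.732051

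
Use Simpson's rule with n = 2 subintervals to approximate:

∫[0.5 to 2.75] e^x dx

f(x) = e^x
a = 0.5, b = 2.75, n = 2
h = (b - a)/n = 1.125000

Simpson's rule: (h/3)[f(x₀) + 4f(x₁) + 2f(x₂) + ... + f(xₙ)]

x_0 = 0.5000, f(x_0) = 1.648721, coefficient = 1
x_1 = 1.6250, f(x_1) = 5.078419, coefficient = 4
x_2 = 2.7500, f(x_2) = 15.642632, coefficient = 1

I ≈ (1.125000/3) × 37.605029 = 14.101886
Exact value: 13.993911
Error: 0.107975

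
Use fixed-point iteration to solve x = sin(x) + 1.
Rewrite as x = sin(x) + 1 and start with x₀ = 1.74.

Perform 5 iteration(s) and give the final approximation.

Equation: x = sin(x) + 1
Fixed-point form: x = sin(x) + 1
x₀ = 1.74

x_1 = g(1.740000) = 1.985719
x_2 = g(1.985719) = 1.915147
x_3 = g(1.915147) = 1.941295
x_4 = g(1.941295) = 1.932147
x_5 = g(1.932147) = 1.935420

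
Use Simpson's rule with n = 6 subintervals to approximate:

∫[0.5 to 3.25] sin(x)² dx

f(x) = sin(x)²
a = 0.5, b = 3.25, n = 6
h = (b - a)/n = 0.458333

Simpson's rule: (h/3)[f(x₀) + 4f(x₁) + 2f(x₂) + ... + f(xₙ)]

x_0 = 0.5000, f(x_0) = 0.229849, coefficient = 1
x_1 = 0.9583, f(x_1) = 0.669508, coefficient = 4
x_2 = 1.4167, f(x_2) = 0.976432, coefficient = 2
x_3 = 1.8750, f(x_3) = 0.910280, coefficient = 4
x_4 = 2.3333, f(x_4) = 0.522853, coefficient = 2
x_5 = 2.7917, f(x_5) = 0.117531, coefficient = 4
x_6 = 3.2500, f(x_6) = 0.011706, coefficient = 1

I ≈ (0.458333/3) × 10.029399 = 1.532269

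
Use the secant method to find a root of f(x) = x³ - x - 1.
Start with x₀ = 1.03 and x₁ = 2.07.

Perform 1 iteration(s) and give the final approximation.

f(x) = x³ - x - 1
x₀ = 1.03, x₁ = 2.07

Secant formula: x_{n+1} = x_n - f(x_n)(x_n - x_{n-1})/(f(x_n) - f(x_{n-1}))

Iteration 1:
  f(1.030000) = -0.937273
  f(2.070000) = 5.799743
  x_2 = 2.070000 - 5.799743×(2.070000 - 1.030000)/(5.799743 - (-0.937273))
       = 1.174688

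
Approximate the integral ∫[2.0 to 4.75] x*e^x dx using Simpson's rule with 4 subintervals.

f(x) = x*e^x
a = 2.0, b = 4.75, n = 4
h = (b - a)/n = 0.687500

Simpson's rule: (h/3)[f(x₀) + 4f(x₁) + 2f(x₂) + ... + f(xₙ)]

x_0 = 2.0000, f(x_0) = 14.778112, coefficient = 1
x_1 = 2.6875, f(x_1) = 39.492524, coefficient = 4
x_2 = 3.3750, f(x_2) = 98.631958, coefficient = 2
x_3 = 4.0625, f(x_3) = 236.110177, coefficient = 4
x_4 = 4.7500, f(x_4) = 549.025352, coefficient = 1

I ≈ (0.687500/3) × 1863.478184 = 427.047084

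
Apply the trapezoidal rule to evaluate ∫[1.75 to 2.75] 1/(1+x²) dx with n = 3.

f(x) = 1/(1+x²)
a = 1.75, b = 2.75, n = 3
h = (b - a)/n = 0.333333

Trapezoidal rule: (h/2)[f(x₀) + 2f(x₁) + 2f(x₂) + ... + f(xₙ)]

x_0 = 1.7500, f(x_0) = 0.246154, coefficient = 1
x_1 = 2.0833, f(x_1) = 0.187256, coefficient = 2
x_2 = 2.4167, f(x_2) = 0.146193, coefficient = 2
x_3 = 2.7500, f(x_3) = 0.116788, coefficient = 1

I ≈ (0.333333/2) × 1.029840 = 0.171640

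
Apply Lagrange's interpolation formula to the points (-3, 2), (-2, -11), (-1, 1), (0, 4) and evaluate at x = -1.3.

Lagrange interpolation formula:
P(x) = Σ yᵢ × Lᵢ(x)
where Lᵢ(x) = Π_{j≠i} (x - xⱼ)/(xᵢ - xⱼ)

L_0(-1.3) = (-1.3 - (-2))/(-3 - (-2)) × (-1.3 - (-1))/(-3 - (-1)) × (-1.3 - 0)/(-3 - 0) = -0.045500
L_1(-1.3) = (-1.3 - (-3))/(-2 - (-3)) × (-1.3 - (-1))/(-2 - (-1)) × (-1.3 - 0)/(-2 - 0) = 0.331500
L_2(-1.3) = (-1.3 - (-3))/(-1 - (-3)) × (-1.3 - (-2))/(-1 - (-2)) × (-1.3 - 0)/(-1 - 0) = 0.773500
L_3(-1.3) = (-1.3 - (-3))/(0 - (-3)) × (-1.3 - (-2))/(0 - (-2)) × (-1.3 - (-1))/(0 - (-1)) = -0.059500

P(-1.3) = 2×L_0(-1.3) + (-11)×L_1(-1.3) + 1×L_2(-1.3) + 4×L_3(-1.3)
P(-1.3) = -3.202000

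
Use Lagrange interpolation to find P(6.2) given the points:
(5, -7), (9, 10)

Lagrange interpolation formula:
P(x) = Σ yᵢ × Lᵢ(x)
where Lᵢ(x) = Π_{j≠i} (x - xⱼ)/(xᵢ - xⱼ)

L_0(6.2) = (6.2 - 9)/(5 - 9) = 0.700000
L_1(6.2) = (6.2 - 5)/(9 - 5) = 0.300000

P(6.2) = (-7)×L_0(6.2) + 10×L_1(6.2)
P(6.2) = -1.900000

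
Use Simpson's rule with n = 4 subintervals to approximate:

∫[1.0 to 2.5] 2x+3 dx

f(x) = 2x+3
a = 1.0, b = 2.5, n = 4
h = (b - a)/n = 0.375000

Simpson's rule: (h/3)[f(x₀) + 4f(x₁) + 2f(x₂) + ... + f(xₙ)]

x_0 = 1.0000, f(x_0) = 5.000000, coefficient = 1
x_1 = 1.3750, f(x_1) = 5.750000, coefficient = 4
x_2 = 1.7500, f(x_2) = 6.500000, coefficient = 2
x_3 = 2.1250, f(x_3) = 7.250000, coefficient = 4
x_4 = 2.5000, f(x_4) = 8.000000, coefficient = 1

I ≈ (0.375000/3) × 78.000000 = 9.750000
Exact value: 9.750000
Error: 0.000000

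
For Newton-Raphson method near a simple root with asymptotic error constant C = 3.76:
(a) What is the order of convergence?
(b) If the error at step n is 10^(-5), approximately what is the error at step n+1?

(a) Newton-Raphson has quadratic (order 2) convergence near simple roots.
    This means |e_{n+1}| ≈ C|e_n|².

(b) With |e_n| = 10^(-5) and C = 3.76:
    |e_{n+1}| ≈ 3.76 × (10^(-5))² = 3.76 × 10^(-10)

(a) 2 (quadratic); (b) |e_{n+1}| ≈ 3.760e-10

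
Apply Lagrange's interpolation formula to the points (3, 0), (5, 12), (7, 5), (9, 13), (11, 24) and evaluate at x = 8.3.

Lagrange interpolation formula:
P(x) = Σ yᵢ × Lᵢ(x)
where Lᵢ(x) = Π_{j≠i} (x - xⱼ)/(xᵢ - xⱼ)

L_0(8.3) = (8.3 - 5)/(3 - 5) × (8.3 - 7)/(3 - 7) × (8.3 - 9)/(3 - 9) × (8.3 - 11)/(3 - 11) = 0.021115
L_1(8.3) = (8.3 - 3)/(5 - 3) × (8.3 - 7)/(5 - 7) × (8.3 - 9)/(5 - 9) × (8.3 - 11)/(5 - 11) = -0.135647
L_2(8.3) = (8.3 - 3)/(7 - 3) × (8.3 - 5)/(7 - 5) × (8.3 - 9)/(7 - 9) × (8.3 - 11)/(7 - 11) = 0.516502
L_3(8.3) = (8.3 - 3)/(9 - 3) × (8.3 - 5)/(9 - 5) × (8.3 - 7)/(9 - 7) × (8.3 - 11)/(9 - 11) = 0.639478
L_4(8.3) = (8.3 - 3)/(11 - 3) × (8.3 - 5)/(11 - 5) × (8.3 - 7)/(11 - 7) × (8.3 - 9)/(11 - 9) = -0.041448

P(8.3) = 0×L_0(8.3) + 12×L_1(8.3) + 5×L_2(8.3) + 13×L_3(8.3) + 24×L_4(8.3)
P(8.3) = 8.273217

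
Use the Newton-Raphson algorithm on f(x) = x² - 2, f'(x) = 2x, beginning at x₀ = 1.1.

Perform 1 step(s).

f(x) = x² - 2
f'(x) = 2x
x₀ = 1.1

Newton-Raphson formula: x_{n+1} = x_n - f(x_n)/f'(x_n)

Iteration 1:
  f(1.100000) = -0.790000
  f'(1.100000) = 2.200000
  x_1 = 1.100000 - (-0.790000)/2.200000 = 1.459091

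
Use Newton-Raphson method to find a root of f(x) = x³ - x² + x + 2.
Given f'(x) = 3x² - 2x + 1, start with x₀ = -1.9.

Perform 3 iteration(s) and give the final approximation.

f(x) = x³ - x² + x + 2
f'(x) = 3x² - 2x + 1
x₀ = -1.9

Newton-Raphson formula: x_{n+1} = x_n - f(x_n)/f'(x_n)

Iteration 1:
  f(-1.900000) = -10.369000
  f'(-1.900000) = 15.630000
  x_1 = -1.900000 - (-10.369000)/15.630000 = -1.236596
Iteration 2:
  f(-1.236596) = -2.656733
  f'(-1.236596) = 8.060704
  x_2 = -1.236596 - (-2.656733)/8.060704 = -0.907006
Iteration 3:
  f(-0.907006) = -0.475821
  f'(-0.907006) = 5.281988
  x_3 = -0.907006 - (-0.475821)/5.281988 = -0.816922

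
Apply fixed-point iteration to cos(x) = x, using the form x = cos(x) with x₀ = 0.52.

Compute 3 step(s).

Equation: cos(x) = x
Fixed-point form: x = cos(x)
x₀ = 0.52

x_1 = g(0.520000) = 0.867819
x_2 = g(0.867819) = 0.646492
x_3 = g(0.646492) = 0.798202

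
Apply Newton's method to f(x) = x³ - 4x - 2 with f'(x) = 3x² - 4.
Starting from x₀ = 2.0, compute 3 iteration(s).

f(x) = x³ - 4x - 2
f'(x) = 3x² - 4
x₀ = 2.0

Newton-Raphson formula: x_{n+1} = x_n - f(x_n)/f'(x_n)

Iteration 1:
  f(2.000000) = -2.000000
  f'(2.000000) = 8.000000
  x_1 = 2.000000 - (-2.000000)/8.000000 = 2.250000
Iteration 2:
  f(2.250000) = 0.390625
  f'(2.250000) = 11.187500
  x_2 = 2.250000 - 0.390625/11.187500 = 2.215084
Iteration 3:
  f(2.215084) = 0.008187
  f'(2.215084) = 10.719789
  x_3 = 2.215084 - 0.008187/10.719789 = 2.214320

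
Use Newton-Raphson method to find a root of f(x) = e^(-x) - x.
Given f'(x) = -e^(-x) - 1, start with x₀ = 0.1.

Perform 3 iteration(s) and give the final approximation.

f(x) = e^(-x) - x
f'(x) = -e^(-x) - 1
x₀ = 0.1

Newton-Raphson formula: x_{n+1} = x_n - f(x_n)/f'(x_n)

Iteration 1:
  f(0.100000) = 0.804837
  f'(0.100000) = -1.904837
  x_1 = 0.100000 - 0.804837/(-1.904837) = 0.522523
Iteration 2:
  f(0.522523) = 0.070500
  f'(0.522523) = -1.593023
  x_2 = 0.522523 - 0.070500/(-1.593023) = 0.566778
Iteration 3:
  f(0.566778) = 0.000572
  f'(0.566778) = -1.567350
  x_3 = 0.566778 - 0.000572/(-1.567350) = 0.567143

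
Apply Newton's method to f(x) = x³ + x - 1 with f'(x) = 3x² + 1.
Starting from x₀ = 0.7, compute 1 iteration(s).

f(x) = x³ + x - 1
f'(x) = 3x² + 1
x₀ = 0.7

Newton-Raphson formula: x_{n+1} = x_n - f(x_n)/f'(x_n)

Iteration 1:
  f(0.700000) = 0.043000
  f'(0.700000) = 2.470000
  x_1 = 0.700000 - 0.043000/2.470000 = 0.682591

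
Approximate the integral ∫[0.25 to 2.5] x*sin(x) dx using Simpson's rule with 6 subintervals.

f(x) = x*sin(x)
a = 0.25, b = 2.5, n = 6
h = (b - a)/n = 0.375000

Simpson's rule: (h/3)[f(x₀) + 4f(x₁) + 2f(x₂) + ... + f(xₙ)]

x_0 = 0.2500, f(x_0) = 0.061851, coefficient = 1
x_1 = 0.6250, f(x_1) = 0.365686, coefficient = 4
x_2 = 1.0000, f(x_2) = 0.841471, coefficient = 2
x_3 = 1.3750, f(x_3) = 1.348728, coefficient = 4
x_4 = 1.7500, f(x_4) = 1.721975, coefficient = 2
x_5 = 2.1250, f(x_5) = 1.806930, coefficient = 4
x_6 = 2.5000, f(x_6) = 1.496180, coefficient = 1

I ≈ (0.375000/3) × 20.770297 = 2.596287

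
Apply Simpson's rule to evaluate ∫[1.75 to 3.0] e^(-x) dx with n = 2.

f(x) = e^(-x)
a = 1.75, b = 3.0, n = 2
h = (b - a)/n = 0.625000

Simpson's rule: (h/3)[f(x₀) + 4f(x₁) + 2f(x₂) + ... + f(xₙ)]

x_0 = 1.7500, f(x_0) = 0.173774, coefficient = 1
x_1 = 2.3750, f(x_1) = 0.093014, coefficient = 4
x_2 = 3.0000, f(x_2) = 0.049787, coefficient = 1

I ≈ (0.625000/3) × 0.595619 = 0.124087
Exact value: 0.123987
Error: 0.000100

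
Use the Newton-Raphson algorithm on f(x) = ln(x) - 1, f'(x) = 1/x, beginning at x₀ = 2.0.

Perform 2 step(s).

f(x) = ln(x) - 1
f'(x) = 1/x
x₀ = 2.0

Newton-Raphson formula: x_{n+1} = x_n - f(x_n)/f'(x_n)

Iteration 1:
  f(2.000000) = -0.306853
  f'(2.000000) = 0.500000
  x_1 = 2.000000 - (-0.306853)/0.500000 = 2.613706
Iteration 2:
  f(2.613706) = -0.039231
  f'(2.613706) = 0.382599
  x_2 = 2.613706 - (-0.039231)/0.382599 = 2.716244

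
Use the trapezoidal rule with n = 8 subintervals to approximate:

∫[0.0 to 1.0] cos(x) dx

f(x) = cos(x)
a = 0.0, b = 1.0, n = 8
h = (b - a)/n = 0.125000

Trapezoidal rule: (h/2)[f(x₀) + 2f(x₁) + 2f(x₂) + ... + f(xₙ)]

x_0 = 0.0000, f(x_0) = 1.000000, coefficient = 1
x_1 = 0.1250, f(x_1) = 0.992198, coefficient = 2
x_2 = 0.2500, f(x_2) = 0.968912, coefficient = 2
x_3 = 0.3750, f(x_3) = 0.930508, coefficient = 2
x_4 = 0.5000, f(x_4) = 0.877583, coefficient = 2
x_5 = 0.6250, f(x_5) = 0.810963, coefficient = 2
x_6 = 0.7500, f(x_6) = 0.731689, coefficient = 2
x_7 = 0.8750, f(x_7) = 0.640997, coefficient = 2
x_8 = 1.0000, f(x_8) = 0.540302, coefficient = 1

I ≈ (0.125000/2) × 13.446001 = 0.840375
Exact value: 0.841471
Error: 0.001096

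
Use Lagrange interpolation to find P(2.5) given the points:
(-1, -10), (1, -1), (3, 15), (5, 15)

Lagrange interpolation formula:
P(x) = Σ yᵢ × Lᵢ(x)
where Lᵢ(x) = Π_{j≠i} (x - xⱼ)/(xᵢ - xⱼ)

L_0(2.5) = (2.5 - 1)/(-1 - 1) × (2.5 - 3)/(-1 - 3) × (2.5 - 5)/(-1 - 5) = -0.039062
L_1(2.5) = (2.5 - (-1))/(1 - (-1)) × (2.5 - 3)/(1 - 3) × (2.5 - 5)/(1 - 5) = 0.273438
L_2(2.5) = (2.5 - (-1))/(3 - (-1)) × (2.5 - 1)/(3 - 1) × (2.5 - 5)/(3 - 5) = 0.820312
L_3(2.5) = (2.5 - (-1))/(5 - (-1)) × (2.5 - 1)/(5 - 1) × (2.5 - 3)/(5 - 3) = -0.054688

P(2.5) = (-10)×L_0(2.5) + (-1)×L_1(2.5) + 15×L_2(2.5) + 15×L_3(2.5)
P(2.5) = 11.601562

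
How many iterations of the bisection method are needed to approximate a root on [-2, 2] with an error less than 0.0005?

We need (b-a)/2^n ≤ 0.0005
(2 - (-2))/2^n ≤ 0.0005
4/2^n ≤ 0.0005
2^n ≥ 8000
n ≥ log₂(8000) = 12.97
n ≥ 13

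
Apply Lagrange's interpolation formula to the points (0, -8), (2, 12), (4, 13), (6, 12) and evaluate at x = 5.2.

Lagrange interpolation formula:
P(x) = Σ yᵢ × Lᵢ(x)
where Lᵢ(x) = Π_{j≠i} (x - xⱼ)/(xᵢ - xⱼ)

L_0(5.2) = (5.2 - 2)/(0 - 2) × (5.2 - 4)/(0 - 4) × (5.2 - 6)/(0 - 6) = 0.064000
L_1(5.2) = (5.2 - 0)/(2 - 0) × (5.2 - 4)/(2 - 4) × (5.2 - 6)/(2 - 6) = -0.312000
L_2(5.2) = (5.2 - 0)/(4 - 0) × (5.2 - 2)/(4 - 2) × (5.2 - 6)/(4 - 6) = 0.832000
L_3(5.2) = (5.2 - 0)/(6 - 0) × (5.2 - 2)/(6 - 2) × (5.2 - 4)/(6 - 4) = 0.416000

P(5.2) = (-8)×L_0(5.2) + 12×L_1(5.2) + 13×L_2(5.2) + 12×L_3(5.2)
P(5.2) = 11.552000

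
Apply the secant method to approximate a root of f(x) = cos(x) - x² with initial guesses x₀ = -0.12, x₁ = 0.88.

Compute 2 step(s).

f(x) = cos(x) - x²
x₀ = -0.12, x₁ = 0.88

Secant formula: x_{n+1} = x_n - f(x_n)(x_n - x_{n-1})/(f(x_n) - f(x_{n-1}))

Iteration 1:
  f(-0.120000) = 0.978409
  f(0.880000) = -0.137249
  x_2 = 0.880000 - (-0.137249)×(0.880000 - (-0.120000))/(-0.137249 - 0.978409)
       = 0.756979
Iteration 2:
  f(0.880000) = -0.137249
  f(0.756979) = 0.153896
  x_3 = 0.756979 - 0.153896×(0.756979 - 0.880000)/(0.153896 - (-0.137249))
       = 0.822007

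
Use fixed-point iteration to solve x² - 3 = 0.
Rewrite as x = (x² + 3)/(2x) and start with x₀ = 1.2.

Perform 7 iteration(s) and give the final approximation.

Equation: x² - 3 = 0
Fixed-point form: x = (x² + 3)/(2x)
x₀ = 1.2

x_1 = g(1.200000) = 1.850000
x_2 = g(1.850000) = 1.735811
x_3 = g(1.735811) = 1.732055
x_4 = g(1.732055) = 1.732051
x_5 = g(1.732051) = 1.732051
x_6 = g(1.732051) = 1.732051
x_7 = g(1.732051) = 1.732051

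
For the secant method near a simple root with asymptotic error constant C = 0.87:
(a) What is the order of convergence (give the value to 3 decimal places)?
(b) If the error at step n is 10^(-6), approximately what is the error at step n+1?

(a) Secant method has superlinear convergence with order φ = (1+√5)/2 ≈ 1.618.
    This means |e_{n+1}| ≈ C|e_n|^1.618.

(b) With |e_n| = 10^(-6) and C = 0.87:
    |e_{n+1}| ≈ 0.87 × (10^(-6))^1.618 = 0.87 × 10^(-9.71)

(a) ≈ 1.618 (golden ratio); (b) |e_{n+1}| ≈ 1.703e-10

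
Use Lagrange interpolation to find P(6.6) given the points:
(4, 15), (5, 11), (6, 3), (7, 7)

Lagrange interpolation formula:
P(x) = Σ yᵢ × Lᵢ(x)
where Lᵢ(x) = Π_{j≠i} (x - xⱼ)/(xᵢ - xⱼ)

L_0(6.6) = (6.6 - 5)/(4 - 5) × (6.6 - 6)/(4 - 6) × (6.6 - 7)/(4 - 7) = 0.064000
L_1(6.6) = (6.6 - 4)/(5 - 4) × (6.6 - 6)/(5 - 6) × (6.6 - 7)/(5 - 7) = -0.312000
L_2(6.6) = (6.6 - 4)/(6 - 4) × (6.6 - 5)/(6 - 5) × (6.6 - 7)/(6 - 7) = 0.832000
L_3(6.6) = (6.6 - 4)/(7 - 4) × (6.6 - 5)/(7 - 5) × (6.6 - 6)/(7 - 6) = 0.416000

P(6.6) = 15×L_0(6.6) + 11×L_1(6.6) + 3×L_2(6.6) + 7×L_3(6.6)
P(6.6) = 2.936000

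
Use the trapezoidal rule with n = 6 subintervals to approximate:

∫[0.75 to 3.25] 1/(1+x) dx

f(x) = 1/(1+x)
a = 0.75, b = 3.25, n = 6
h = (b - a)/n = 0.416667

Trapezoidal rule: (h/2)[f(x₀) + 2f(x₁) + 2f(x₂) + ... + f(xₙ)]

x_0 = 0.7500, f(x_0) = 0.571429, coefficient = 1
x_1 = 1.1667, f(x_1) = 0.461538, coefficient = 2
x_2 = 1.5833, f(x_2) = 0.387097, coefficient = 2
x_3 = 2.0000, f(x_3) = 0.333333, coefficient = 2
x_4 = 2.4167, f(x_4) = 0.292683, coefficient = 2
x_5 = 2.8333, f(x_5) = 0.260870, coefficient = 2
x_6 = 3.2500, f(x_6) = 0.235294, coefficient = 1

I ≈ (0.416667/2) × 4.277765 = 0.891201
Exact value: 0.887303
Error: 0.003898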